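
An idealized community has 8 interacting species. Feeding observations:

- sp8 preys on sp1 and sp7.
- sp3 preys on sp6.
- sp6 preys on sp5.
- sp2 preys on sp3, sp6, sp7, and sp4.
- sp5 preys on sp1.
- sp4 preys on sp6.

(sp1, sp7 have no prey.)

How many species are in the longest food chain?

5 species

One longest chain: sp1 → sp5 → sp6 → sp4 → sp2.
It has 5 species and 4 links.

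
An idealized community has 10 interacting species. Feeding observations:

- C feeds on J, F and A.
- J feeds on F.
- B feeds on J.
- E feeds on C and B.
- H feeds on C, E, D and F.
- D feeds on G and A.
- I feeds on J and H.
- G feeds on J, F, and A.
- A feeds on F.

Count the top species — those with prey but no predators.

Top species (has prey, but nothing eats it): I.
Count: 1.

1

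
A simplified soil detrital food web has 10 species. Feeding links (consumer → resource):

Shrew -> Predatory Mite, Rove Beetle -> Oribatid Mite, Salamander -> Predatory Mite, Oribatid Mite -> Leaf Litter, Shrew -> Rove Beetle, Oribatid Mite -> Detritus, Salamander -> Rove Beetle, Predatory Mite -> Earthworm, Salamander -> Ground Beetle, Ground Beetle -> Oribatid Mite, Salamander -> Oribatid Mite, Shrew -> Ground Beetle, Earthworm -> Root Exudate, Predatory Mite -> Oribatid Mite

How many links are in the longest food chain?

3 links

One longest chain: Detritus → Oribatid Mite → Ground Beetle → Salamander.
It has 4 species and 3 links.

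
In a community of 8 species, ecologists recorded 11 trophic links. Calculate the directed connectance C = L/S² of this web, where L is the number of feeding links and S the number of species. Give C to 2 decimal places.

The web has S = 8 species and L = 11 feeding links.
C = L / S² = 11 / 64 = 0.1719 ≈ 0.17.

C = 0.17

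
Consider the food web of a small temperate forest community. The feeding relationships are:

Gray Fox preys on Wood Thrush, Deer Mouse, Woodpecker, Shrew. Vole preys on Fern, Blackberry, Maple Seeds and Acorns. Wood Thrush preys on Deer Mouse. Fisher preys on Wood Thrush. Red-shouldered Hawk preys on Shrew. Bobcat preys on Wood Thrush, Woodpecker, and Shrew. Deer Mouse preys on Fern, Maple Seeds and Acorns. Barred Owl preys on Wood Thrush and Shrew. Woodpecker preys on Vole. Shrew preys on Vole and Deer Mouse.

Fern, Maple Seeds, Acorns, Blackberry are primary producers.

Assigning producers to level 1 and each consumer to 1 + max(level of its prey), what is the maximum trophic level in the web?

4

Producers (level 1): Fern, Maple Seeds, Acorns, Blackberry.
Fern → Vole → Woodpecker → Gray Fox gives Gray Fox level 4.
No species has a prey at level 4, so no species reaches level 5.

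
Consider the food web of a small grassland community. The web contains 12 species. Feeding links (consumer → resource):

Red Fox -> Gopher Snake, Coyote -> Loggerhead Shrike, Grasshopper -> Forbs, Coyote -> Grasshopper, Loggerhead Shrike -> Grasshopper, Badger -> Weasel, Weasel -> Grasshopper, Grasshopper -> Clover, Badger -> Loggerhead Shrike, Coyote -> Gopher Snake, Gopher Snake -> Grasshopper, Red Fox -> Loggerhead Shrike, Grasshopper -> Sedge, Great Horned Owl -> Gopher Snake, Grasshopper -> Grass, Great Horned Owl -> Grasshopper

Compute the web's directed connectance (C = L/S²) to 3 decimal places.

The web has S = 12 species and L = 16 feeding links.
C = L / S² = 16 / 144 = 0.1111 ≈ 0.111.

C = 0.111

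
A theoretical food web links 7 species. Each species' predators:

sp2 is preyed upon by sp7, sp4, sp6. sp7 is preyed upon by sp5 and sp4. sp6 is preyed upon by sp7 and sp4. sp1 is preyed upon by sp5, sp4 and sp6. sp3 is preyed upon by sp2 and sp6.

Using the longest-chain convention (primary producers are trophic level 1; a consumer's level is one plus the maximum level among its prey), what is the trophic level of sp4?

sp3 is a producer → level 1.
sp2 eats sp3 → level 2.
sp6 eats sp2 (level 2); other prey at levels: sp3 1, sp1 1 → level 3.
sp7 eats sp6 (level 3); other prey at levels: sp2 2 → level 4.
sp4 eats sp7 (level 4); other prey at levels: sp1 1, sp2 2, sp6 3 → level 5.

Trophic level 5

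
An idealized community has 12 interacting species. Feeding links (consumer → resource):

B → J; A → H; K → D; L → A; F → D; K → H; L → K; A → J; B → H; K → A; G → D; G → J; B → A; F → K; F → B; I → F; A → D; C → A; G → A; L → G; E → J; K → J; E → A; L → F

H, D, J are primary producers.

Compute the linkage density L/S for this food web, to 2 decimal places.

There are L = 24 links among S = 12 species.
L/S = 24/12 = 2.0000 ≈ 2.00.

L/S = 2.00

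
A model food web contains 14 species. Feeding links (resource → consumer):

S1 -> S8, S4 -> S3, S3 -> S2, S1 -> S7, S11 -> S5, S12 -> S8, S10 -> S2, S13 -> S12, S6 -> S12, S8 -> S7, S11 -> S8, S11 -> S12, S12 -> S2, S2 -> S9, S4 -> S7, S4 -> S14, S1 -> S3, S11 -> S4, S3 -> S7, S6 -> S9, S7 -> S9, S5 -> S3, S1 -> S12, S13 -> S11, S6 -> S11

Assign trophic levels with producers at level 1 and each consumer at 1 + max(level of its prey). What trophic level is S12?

Trophic level 3

S6 is a producer → level 1.
S11 eats S6 (level 1); other prey at levels: S13 1 → level 2.
S12 eats S11 (level 2); other prey at levels: S6 1, S1 1, S13 1 → level 3.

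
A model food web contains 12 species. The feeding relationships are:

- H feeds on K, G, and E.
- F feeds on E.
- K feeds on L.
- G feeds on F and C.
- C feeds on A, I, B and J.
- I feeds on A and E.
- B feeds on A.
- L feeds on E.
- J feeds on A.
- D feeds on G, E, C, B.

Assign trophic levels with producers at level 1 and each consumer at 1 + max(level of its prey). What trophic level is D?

A is a producer → level 1.
J eats A → level 2.
C eats J (level 2); other prey at levels: A 1, B 2, I 2 → level 3.
G eats C (level 3); other prey at levels: F 2 → level 4.
D eats G (level 4); other prey at levels: E 1, B 2, C 3 → level 5.

Trophic level 5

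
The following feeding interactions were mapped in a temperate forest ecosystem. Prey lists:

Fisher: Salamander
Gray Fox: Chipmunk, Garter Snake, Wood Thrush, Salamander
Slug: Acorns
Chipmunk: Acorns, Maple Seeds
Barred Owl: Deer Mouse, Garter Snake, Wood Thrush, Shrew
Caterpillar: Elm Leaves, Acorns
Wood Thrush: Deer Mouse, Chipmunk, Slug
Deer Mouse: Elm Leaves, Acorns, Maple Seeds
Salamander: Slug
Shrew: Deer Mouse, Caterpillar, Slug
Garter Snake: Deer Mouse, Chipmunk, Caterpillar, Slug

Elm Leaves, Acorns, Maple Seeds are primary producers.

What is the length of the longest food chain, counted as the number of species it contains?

One longest chain: Elm Leaves → Deer Mouse → Wood Thrush → Gray Fox.
It has 4 species and 3 links.

4 species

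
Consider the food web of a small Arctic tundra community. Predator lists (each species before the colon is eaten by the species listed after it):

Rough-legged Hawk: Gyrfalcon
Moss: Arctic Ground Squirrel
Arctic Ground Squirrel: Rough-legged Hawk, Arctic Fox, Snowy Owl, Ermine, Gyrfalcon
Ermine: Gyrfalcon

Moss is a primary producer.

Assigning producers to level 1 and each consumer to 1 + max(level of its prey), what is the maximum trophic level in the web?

4

Producers (level 1): Moss.
Moss → Arctic Ground Squirrel → Rough-legged Hawk → Gyrfalcon gives Gyrfalcon level 4.
No species has a prey at level 4, so no species reaches level 5.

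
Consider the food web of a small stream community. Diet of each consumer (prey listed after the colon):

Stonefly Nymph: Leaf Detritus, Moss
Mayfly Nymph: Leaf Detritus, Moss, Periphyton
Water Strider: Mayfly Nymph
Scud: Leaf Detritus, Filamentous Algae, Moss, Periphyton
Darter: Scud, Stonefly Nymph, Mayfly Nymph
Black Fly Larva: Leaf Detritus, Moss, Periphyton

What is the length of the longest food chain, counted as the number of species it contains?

One longest chain: Leaf Detritus → Scud → Darter.
It has 3 species and 2 links.

3 species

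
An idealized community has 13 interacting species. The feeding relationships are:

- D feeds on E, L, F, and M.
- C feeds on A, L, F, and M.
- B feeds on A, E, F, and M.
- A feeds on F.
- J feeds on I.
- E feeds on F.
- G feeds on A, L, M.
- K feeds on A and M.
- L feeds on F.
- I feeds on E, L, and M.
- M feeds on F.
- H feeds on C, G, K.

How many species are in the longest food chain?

4 species

One longest chain: F → E → I → J.
It has 4 species and 3 links.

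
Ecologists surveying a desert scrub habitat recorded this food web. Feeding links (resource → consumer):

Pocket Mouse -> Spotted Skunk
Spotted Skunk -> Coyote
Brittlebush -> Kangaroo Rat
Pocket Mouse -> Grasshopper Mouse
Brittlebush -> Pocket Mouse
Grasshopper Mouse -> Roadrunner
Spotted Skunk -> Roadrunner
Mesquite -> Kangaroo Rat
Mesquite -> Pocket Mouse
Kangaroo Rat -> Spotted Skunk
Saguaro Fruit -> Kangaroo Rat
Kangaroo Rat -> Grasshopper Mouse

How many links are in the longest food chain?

One longest chain: Mesquite → Pocket Mouse → Spotted Skunk → Coyote.
It has 4 species and 3 links.

3 links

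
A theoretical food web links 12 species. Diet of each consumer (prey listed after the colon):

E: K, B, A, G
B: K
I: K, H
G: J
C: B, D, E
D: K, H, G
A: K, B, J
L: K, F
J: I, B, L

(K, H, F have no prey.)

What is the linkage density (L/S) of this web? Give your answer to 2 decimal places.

L/S = 1.83

There are L = 22 links among S = 12 species.
L/S = 22/12 = 1.8333 ≈ 1.83.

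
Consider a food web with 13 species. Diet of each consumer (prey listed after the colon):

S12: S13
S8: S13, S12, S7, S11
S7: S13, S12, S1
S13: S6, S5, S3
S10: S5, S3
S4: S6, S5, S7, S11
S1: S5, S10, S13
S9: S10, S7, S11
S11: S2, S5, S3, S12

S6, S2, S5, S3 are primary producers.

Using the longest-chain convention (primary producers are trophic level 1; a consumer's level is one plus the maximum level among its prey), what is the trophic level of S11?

S6 is a producer → level 1.
S13 eats S6 (level 1); other prey at levels: S5 1, S3 1 → level 2.
S12 eats S13 → level 3.
S11 eats S12 (level 3); other prey at levels: S2 1, S5 1, S3 1 → level 4.

Trophic level 4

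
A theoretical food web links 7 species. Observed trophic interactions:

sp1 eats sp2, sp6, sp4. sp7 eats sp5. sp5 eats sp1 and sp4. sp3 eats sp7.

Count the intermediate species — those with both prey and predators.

Intermediate species (has both prey and predators): sp1, sp5, sp7.
Count: 3.

3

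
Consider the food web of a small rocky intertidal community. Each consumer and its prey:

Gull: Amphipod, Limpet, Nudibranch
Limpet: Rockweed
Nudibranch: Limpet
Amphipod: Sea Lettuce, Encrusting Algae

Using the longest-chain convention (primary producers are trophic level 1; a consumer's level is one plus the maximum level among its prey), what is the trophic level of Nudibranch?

Rockweed is a producer → level 1.
Limpet eats Rockweed → level 2.
Nudibranch eats Limpet → level 3.

Trophic level 3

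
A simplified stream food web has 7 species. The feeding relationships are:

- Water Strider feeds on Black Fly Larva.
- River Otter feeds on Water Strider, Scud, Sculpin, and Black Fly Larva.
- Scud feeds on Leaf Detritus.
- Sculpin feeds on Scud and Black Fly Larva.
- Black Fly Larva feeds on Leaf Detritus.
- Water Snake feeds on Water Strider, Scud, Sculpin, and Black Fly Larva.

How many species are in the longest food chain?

One longest chain: Leaf Detritus → Black Fly Larva → Water Strider → Water Snake.
It has 4 species and 3 links.

4 species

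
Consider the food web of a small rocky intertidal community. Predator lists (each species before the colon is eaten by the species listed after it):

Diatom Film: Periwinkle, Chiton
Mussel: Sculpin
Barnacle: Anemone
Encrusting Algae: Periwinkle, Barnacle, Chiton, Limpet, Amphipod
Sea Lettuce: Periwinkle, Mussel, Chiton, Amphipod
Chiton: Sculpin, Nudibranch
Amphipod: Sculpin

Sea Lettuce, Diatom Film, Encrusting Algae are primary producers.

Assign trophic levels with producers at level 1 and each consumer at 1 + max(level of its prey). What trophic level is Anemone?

Encrusting Algae is a producer → level 1.
Barnacle eats Encrusting Algae → level 2.
Anemone eats Barnacle → level 3.

Trophic level 3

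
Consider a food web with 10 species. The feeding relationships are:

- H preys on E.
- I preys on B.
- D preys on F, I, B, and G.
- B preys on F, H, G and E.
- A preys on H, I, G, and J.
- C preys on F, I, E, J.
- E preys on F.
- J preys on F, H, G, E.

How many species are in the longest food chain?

One longest chain: F → E → H → B → I → D.
It has 6 species and 5 links.

6 species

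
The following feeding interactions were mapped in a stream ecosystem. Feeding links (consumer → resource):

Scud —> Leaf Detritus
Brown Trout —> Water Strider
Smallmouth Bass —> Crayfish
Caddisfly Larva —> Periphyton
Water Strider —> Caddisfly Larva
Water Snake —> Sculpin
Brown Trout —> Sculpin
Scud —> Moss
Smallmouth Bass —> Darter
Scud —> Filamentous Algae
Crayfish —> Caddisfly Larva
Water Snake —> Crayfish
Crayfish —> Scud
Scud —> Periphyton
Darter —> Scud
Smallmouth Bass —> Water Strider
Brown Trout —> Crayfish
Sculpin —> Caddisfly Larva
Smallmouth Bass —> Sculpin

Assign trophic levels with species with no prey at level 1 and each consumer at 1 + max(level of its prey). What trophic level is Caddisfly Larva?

Trophic level 2

Periphyton has no prey (basal) → level 1.
Caddisfly Larva eats Periphyton → level 2.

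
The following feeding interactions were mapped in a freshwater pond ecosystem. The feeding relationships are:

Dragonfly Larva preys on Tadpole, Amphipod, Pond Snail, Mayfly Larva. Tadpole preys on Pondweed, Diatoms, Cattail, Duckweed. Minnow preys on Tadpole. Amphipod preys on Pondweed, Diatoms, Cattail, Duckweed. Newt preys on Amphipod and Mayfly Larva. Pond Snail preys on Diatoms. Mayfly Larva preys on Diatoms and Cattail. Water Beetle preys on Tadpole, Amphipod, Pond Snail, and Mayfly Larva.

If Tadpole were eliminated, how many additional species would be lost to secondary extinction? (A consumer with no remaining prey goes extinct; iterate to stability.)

Remove Tadpole.
Round 1: Minnow (all prey gone) → extinct.
No further losses. Total secondary extinctions: 1.

1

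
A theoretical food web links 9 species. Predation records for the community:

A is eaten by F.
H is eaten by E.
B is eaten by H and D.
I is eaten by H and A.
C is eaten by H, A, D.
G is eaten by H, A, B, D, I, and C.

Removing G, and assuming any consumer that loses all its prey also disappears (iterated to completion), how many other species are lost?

Remove G.
Round 1: I (all prey gone), B (all prey gone), C (all prey gone) → extinct.
Round 2: D (all prey gone), H (all prey gone), A (all prey gone) → extinct.
Round 3: E (all prey gone), F (all prey gone) → extinct.
No further losses. Total secondary extinctions: 8.

8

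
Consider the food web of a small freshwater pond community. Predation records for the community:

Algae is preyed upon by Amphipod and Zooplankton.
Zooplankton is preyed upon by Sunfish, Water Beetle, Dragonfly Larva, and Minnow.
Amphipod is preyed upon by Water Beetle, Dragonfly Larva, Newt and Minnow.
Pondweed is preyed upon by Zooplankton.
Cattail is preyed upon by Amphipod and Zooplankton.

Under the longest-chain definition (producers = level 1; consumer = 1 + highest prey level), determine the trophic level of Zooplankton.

Algae is a producer → level 1.
Zooplankton eats Algae (level 1); other prey at levels: Pondweed 1, Cattail 1 → level 2.

Trophic level 2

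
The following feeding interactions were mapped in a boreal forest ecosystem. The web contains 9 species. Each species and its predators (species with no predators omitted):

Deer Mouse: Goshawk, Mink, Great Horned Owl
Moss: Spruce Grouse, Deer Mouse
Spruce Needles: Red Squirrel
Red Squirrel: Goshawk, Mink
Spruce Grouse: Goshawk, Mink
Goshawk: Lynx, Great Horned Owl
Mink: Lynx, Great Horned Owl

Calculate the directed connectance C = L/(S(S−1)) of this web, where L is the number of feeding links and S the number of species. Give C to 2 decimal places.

The web has S = 9 species and L = 14 feeding links.
C = L / (S(S−1)) = 14 / 72 = 0.1944 ≈ 0.19.

C = 0.19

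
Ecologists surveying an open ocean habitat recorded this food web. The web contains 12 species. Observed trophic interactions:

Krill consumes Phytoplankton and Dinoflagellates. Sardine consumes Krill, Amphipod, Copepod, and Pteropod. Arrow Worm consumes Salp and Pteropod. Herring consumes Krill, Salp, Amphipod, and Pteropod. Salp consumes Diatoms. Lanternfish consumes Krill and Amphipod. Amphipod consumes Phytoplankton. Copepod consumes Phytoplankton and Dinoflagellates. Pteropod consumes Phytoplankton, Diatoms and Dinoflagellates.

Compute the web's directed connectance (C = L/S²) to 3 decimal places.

C = 0.146

The web has S = 12 species and L = 21 feeding links.
C = L / S² = 21 / 144 = 0.1458 ≈ 0.146.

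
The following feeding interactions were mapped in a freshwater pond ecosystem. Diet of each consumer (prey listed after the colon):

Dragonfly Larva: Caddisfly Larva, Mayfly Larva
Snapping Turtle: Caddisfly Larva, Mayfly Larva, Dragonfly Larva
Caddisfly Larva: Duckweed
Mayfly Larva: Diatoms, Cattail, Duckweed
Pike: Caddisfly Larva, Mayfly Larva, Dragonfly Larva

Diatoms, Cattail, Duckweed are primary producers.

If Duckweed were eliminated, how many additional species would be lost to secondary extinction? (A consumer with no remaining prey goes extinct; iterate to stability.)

Remove Duckweed.
Round 1: Caddisfly Larva (all prey gone) → extinct.
No further losses. Total secondary extinctions: 1.

1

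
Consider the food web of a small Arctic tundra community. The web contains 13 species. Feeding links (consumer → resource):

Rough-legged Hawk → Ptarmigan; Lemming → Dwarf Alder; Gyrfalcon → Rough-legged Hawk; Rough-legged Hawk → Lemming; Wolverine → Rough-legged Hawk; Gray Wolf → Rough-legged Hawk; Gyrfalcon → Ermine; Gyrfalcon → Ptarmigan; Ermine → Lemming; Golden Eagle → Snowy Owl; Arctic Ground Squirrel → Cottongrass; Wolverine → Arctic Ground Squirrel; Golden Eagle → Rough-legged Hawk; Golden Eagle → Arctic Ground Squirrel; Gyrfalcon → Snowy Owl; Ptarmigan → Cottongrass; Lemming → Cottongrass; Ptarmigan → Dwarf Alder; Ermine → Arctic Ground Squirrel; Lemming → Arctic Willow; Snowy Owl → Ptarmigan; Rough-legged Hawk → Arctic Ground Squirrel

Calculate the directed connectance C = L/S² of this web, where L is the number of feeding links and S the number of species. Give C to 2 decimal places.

C = 0.13

The web has S = 13 species and L = 22 feeding links.
C = L / S² = 22 / 169 = 0.1302 ≈ 0.13.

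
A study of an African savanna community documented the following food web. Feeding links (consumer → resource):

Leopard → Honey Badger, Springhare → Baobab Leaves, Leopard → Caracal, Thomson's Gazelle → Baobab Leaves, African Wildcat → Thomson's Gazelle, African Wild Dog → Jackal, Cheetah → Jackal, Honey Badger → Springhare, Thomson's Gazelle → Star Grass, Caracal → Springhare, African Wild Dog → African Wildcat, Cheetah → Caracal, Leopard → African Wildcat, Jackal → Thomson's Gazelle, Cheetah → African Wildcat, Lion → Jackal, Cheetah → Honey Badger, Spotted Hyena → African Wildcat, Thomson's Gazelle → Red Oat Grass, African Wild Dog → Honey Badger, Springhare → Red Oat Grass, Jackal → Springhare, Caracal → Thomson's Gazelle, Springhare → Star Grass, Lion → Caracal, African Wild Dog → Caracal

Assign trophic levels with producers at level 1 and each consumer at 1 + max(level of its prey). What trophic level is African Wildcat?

Trophic level 3

Baobab Leaves is a producer → level 1.
Thomson's Gazelle eats Baobab Leaves (level 1); other prey at levels: Red Oat Grass 1, Star Grass 1 → level 2.
African Wildcat eats Thomson's Gazelle → level 3.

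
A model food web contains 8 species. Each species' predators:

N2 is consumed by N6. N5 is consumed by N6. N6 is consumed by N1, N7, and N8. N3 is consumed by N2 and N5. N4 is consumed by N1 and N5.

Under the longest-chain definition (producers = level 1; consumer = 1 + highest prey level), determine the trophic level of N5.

Trophic level 2

N4 is a producer → level 1.
N5 eats N4 (level 1); other prey at levels: N3 1 → level 2.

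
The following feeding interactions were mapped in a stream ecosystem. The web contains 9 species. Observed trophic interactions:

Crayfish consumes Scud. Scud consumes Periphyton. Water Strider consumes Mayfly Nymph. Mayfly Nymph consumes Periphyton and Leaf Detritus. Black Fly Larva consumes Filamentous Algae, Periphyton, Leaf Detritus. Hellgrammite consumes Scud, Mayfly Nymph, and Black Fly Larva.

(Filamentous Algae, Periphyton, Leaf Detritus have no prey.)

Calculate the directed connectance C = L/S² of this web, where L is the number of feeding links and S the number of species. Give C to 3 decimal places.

C = 0.136

The web has S = 9 species and L = 11 feeding links.
C = L / S² = 11 / 81 = 0.1358 ≈ 0.136.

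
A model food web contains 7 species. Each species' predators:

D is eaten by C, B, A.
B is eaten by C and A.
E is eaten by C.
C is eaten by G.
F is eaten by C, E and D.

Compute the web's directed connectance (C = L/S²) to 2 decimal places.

The web has S = 7 species and L = 10 feeding links.
C = L / S² = 10 / 49 = 0.2041 ≈ 0.20.

C = 0.20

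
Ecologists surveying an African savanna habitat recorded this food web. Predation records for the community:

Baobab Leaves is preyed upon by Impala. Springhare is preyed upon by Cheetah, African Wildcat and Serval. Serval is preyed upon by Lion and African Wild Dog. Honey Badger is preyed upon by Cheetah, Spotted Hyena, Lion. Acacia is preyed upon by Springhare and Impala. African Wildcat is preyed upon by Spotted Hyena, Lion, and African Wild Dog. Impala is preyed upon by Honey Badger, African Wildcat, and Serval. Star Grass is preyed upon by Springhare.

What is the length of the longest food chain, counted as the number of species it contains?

4 species

One longest chain: Baobab Leaves → Impala → African Wildcat → Spotted Hyena.
It has 4 species and 3 links.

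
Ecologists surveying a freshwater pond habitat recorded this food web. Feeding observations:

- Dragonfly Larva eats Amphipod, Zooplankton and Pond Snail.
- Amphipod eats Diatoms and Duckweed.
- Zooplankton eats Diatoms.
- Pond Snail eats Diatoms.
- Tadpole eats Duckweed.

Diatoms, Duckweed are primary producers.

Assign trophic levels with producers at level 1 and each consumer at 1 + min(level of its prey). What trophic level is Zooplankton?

Trophic level 2

Diatoms is a producer → level 1.
Zooplankton eats Diatoms → level 2.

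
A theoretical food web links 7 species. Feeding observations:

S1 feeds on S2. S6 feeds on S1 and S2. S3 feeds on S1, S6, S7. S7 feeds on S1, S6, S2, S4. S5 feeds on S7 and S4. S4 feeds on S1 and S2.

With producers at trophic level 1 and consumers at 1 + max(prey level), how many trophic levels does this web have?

Producers (level 1): S2.
S2 → S1 → S6 → S7 → S3 gives S3 level 5.
No species has a prey at level 5, so no species reaches level 6.

5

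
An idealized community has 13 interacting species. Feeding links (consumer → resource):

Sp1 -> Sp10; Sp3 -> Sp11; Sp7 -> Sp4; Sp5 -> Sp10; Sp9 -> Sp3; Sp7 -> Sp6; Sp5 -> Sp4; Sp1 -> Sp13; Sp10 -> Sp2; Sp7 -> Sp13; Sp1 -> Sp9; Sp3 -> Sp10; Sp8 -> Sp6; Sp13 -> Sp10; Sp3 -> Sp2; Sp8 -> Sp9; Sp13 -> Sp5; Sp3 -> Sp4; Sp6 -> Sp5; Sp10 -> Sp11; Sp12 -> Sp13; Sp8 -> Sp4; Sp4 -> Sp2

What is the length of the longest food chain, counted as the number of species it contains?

5 species

One longest chain: Sp2 → Sp4 → Sp5 → Sp13 → Sp1.
It has 5 species and 4 links.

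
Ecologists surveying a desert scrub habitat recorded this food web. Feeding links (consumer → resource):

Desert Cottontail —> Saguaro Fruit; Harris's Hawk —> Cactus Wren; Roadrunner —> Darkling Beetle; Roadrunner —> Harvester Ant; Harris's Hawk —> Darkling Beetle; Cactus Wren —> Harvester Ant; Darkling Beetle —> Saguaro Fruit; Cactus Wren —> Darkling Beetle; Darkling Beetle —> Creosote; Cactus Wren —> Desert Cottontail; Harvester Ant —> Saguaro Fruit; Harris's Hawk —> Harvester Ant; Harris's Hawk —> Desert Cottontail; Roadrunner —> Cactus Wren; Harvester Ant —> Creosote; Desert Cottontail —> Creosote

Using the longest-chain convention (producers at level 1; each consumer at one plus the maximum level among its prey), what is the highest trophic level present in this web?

4

Producers (level 1): Creosote, Saguaro Fruit.
Creosote → Darkling Beetle → Cactus Wren → Roadrunner gives Roadrunner level 4.
No species has a prey at level 4, so no species reaches level 5.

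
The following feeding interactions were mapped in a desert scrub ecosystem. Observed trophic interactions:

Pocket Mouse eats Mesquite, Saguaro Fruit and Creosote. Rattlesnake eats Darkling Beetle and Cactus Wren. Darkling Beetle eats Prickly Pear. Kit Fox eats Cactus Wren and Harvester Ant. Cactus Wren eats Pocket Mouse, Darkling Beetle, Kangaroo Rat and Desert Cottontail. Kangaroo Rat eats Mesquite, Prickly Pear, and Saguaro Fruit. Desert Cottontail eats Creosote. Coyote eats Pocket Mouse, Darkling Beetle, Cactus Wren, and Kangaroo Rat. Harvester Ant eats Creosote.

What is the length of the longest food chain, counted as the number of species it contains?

One longest chain: Prickly Pear → Darkling Beetle → Cactus Wren → Coyote.
It has 4 species and 3 links.

4 species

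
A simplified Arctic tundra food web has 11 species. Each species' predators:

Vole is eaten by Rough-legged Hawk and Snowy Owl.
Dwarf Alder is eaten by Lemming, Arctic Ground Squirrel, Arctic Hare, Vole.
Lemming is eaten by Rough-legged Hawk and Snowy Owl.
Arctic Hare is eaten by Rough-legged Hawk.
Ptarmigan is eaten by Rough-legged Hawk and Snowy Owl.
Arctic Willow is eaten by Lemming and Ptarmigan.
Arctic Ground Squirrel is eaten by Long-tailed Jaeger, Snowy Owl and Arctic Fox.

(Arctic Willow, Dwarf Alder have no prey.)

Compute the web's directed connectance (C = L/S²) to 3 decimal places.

C = 0.132

The web has S = 11 species and L = 16 feeding links.
C = L / S² = 16 / 121 = 0.1322 ≈ 0.132.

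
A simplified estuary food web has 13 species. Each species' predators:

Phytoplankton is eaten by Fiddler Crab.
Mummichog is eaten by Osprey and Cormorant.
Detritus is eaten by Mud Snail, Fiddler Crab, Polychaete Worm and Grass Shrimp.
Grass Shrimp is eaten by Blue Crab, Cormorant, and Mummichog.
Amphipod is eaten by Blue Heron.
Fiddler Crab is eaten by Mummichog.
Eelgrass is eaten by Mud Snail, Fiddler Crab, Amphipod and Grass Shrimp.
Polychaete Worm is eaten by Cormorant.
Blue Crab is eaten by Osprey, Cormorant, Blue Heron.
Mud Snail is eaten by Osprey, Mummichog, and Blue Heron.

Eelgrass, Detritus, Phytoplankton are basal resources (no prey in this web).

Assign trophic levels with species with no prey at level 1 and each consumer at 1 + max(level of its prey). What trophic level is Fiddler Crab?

Trophic level 2

Eelgrass has no prey (basal) → level 1.
Fiddler Crab eats Eelgrass (level 1); other prey at levels: Detritus 1, Phytoplankton 1 → level 2.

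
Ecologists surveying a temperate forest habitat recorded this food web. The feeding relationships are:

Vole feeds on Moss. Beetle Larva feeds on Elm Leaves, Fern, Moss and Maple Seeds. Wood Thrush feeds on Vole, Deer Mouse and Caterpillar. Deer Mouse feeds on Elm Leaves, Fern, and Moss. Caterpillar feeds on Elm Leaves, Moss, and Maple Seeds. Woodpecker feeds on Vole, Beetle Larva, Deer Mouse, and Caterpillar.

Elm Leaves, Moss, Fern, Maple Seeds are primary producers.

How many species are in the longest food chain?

One longest chain: Moss → Vole → Wood Thrush.
It has 3 species and 2 links.

3 species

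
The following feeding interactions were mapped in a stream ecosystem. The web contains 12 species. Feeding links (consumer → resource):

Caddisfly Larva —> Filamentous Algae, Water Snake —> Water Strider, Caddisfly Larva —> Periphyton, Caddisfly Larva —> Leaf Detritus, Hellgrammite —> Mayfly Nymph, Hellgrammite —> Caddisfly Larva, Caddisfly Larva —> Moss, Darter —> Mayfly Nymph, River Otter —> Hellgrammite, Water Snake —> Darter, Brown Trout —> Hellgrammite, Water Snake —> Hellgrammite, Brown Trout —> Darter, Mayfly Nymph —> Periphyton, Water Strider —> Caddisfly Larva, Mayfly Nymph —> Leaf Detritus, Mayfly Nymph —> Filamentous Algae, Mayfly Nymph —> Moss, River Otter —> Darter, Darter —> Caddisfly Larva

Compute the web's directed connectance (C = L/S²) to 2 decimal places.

C = 0.14

The web has S = 12 species and L = 20 feeding links.
C = L / S² = 20 / 144 = 0.1389 ≈ 0.14.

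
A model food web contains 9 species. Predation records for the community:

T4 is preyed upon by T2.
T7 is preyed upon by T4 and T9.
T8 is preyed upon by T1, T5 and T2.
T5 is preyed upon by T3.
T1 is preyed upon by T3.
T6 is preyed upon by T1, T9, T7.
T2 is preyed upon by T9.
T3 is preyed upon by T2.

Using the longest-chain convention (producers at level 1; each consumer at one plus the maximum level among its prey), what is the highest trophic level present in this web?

Producers (level 1): T6, T8.
T8 → T5 → T3 → T2 → T9 gives T9 level 5.
No species has a prey at level 5, so no species reaches level 6.

5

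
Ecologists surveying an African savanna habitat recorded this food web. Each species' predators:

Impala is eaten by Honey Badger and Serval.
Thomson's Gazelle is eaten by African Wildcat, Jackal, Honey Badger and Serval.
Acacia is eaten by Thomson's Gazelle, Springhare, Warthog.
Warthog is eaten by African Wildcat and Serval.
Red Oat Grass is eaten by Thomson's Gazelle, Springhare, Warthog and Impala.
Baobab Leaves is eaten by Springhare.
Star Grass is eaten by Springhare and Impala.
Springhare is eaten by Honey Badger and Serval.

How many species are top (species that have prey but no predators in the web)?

Top species (has prey, but nothing eats it): Serval, Jackal, African Wildcat, Honey Badger.
Count: 4.

4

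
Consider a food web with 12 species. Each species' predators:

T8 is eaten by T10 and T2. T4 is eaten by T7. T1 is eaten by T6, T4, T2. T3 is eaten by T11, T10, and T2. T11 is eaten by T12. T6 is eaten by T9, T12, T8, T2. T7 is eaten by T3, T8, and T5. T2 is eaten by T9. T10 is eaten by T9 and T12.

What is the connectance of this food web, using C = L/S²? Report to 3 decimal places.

The web has S = 12 species and L = 20 feeding links.
C = L / S² = 20 / 144 = 0.1389 ≈ 0.139.

C = 0.139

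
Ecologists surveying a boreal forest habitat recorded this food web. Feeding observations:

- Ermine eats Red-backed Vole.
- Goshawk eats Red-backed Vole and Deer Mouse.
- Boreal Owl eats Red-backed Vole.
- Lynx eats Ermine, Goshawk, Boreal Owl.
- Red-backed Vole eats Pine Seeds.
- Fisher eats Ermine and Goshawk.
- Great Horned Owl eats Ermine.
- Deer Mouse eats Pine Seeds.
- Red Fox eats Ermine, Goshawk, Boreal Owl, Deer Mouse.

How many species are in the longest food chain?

4 species

One longest chain: Pine Seeds → Red-backed Vole → Ermine → Great Horned Owl.
It has 4 species and 3 links.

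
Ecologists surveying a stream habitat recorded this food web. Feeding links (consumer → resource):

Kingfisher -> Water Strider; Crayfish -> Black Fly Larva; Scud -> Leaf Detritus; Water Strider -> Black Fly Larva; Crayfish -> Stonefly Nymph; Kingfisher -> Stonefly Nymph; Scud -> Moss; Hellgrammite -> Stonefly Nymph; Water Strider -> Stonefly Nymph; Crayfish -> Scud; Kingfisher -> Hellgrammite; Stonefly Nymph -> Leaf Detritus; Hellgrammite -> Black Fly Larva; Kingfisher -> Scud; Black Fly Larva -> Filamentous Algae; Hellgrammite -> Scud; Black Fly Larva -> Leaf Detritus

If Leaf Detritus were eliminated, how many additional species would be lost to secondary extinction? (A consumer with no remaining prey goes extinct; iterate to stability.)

Remove Leaf Detritus.
Round 1: Stonefly Nymph (all prey gone) → extinct.
No further losses. Total secondary extinctions: 1.

1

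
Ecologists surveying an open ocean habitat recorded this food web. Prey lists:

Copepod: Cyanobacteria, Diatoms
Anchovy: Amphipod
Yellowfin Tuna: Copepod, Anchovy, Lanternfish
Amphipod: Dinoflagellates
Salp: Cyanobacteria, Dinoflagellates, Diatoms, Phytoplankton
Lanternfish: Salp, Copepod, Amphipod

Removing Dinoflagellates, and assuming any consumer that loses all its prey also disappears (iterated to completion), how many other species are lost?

Remove Dinoflagellates.
Round 1: Amphipod (all prey gone) → extinct.
Round 2: Anchovy (all prey gone) → extinct.
No further losses. Total secondary extinctions: 2.

2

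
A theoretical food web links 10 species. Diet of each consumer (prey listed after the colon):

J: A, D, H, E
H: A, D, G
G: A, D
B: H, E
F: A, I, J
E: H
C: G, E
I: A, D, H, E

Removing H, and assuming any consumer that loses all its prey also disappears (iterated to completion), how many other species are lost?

2

Remove H.
Round 1: E (all prey gone) → extinct.
Round 2: B (all prey gone) → extinct.
No further losses. Total secondary extinctions: 2.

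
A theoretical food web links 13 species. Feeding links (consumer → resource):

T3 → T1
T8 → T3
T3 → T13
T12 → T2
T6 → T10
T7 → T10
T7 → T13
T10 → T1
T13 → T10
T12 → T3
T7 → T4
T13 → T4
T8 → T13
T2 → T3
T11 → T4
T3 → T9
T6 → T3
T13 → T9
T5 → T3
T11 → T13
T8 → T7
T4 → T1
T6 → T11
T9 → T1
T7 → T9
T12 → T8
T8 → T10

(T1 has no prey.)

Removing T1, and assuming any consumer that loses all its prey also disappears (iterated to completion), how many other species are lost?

12

Remove T1.
Round 1: T9 (all prey gone), T4 (all prey gone), T10 (all prey gone) → extinct.
Round 2: T13 (all prey gone) → extinct.
Round 3: T7 (all prey gone), T3 (all prey gone), T11 (all prey gone) → extinct.
Round 4: T5 (all prey gone), T6 (all prey gone), T8 (all prey gone), T2 (all prey gone) → extinct.
Round 5: T12 (all prey gone) → extinct.
No further losses. Total secondary extinctions: 12.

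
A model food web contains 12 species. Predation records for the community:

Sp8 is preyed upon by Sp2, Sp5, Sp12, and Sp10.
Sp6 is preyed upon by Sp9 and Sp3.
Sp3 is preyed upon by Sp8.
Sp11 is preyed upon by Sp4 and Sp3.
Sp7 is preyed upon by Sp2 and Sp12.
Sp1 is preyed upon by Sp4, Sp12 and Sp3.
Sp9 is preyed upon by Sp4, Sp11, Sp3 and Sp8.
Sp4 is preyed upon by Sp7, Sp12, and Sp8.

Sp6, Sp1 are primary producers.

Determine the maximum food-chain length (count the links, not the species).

5 links

One longest chain: Sp6 → Sp9 → Sp11 → Sp4 → Sp7 → Sp2.
It has 6 species and 5 links.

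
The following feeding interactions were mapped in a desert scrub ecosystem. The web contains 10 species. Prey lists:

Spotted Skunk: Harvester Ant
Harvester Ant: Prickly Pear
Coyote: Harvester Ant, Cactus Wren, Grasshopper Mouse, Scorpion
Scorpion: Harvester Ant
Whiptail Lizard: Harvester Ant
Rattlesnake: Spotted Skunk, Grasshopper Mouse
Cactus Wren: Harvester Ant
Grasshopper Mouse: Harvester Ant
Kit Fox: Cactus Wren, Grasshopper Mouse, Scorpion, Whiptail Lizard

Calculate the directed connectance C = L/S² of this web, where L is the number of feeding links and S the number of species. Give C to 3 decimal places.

C = 0.160

The web has S = 10 species and L = 16 feeding links.
C = L / S² = 16 / 100 = 0.1600 ≈ 0.160.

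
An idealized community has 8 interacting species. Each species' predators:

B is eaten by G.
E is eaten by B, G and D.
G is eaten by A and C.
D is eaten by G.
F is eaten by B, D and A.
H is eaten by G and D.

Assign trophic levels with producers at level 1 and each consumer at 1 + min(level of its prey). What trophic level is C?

Trophic level 3

H is a producer → level 1.
G eats H → level 2.
C eats G → level 3.
No prey of C is below level 2, so 3 is the minimum.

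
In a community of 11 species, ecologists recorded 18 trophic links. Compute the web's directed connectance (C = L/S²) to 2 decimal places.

C = 0.15

The web has S = 11 species and L = 18 feeding links.
C = L / S² = 18 / 121 = 0.1488 ≈ 0.15.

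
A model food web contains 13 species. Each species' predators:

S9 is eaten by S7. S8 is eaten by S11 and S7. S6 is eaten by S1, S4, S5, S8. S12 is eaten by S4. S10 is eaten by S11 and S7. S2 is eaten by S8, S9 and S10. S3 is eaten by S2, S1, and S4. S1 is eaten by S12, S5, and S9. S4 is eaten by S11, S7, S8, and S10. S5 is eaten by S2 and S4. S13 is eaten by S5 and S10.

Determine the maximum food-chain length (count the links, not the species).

5 links

One longest chain: S6 → S1 → S5 → S4 → S8 → S11.
It has 6 species and 5 links.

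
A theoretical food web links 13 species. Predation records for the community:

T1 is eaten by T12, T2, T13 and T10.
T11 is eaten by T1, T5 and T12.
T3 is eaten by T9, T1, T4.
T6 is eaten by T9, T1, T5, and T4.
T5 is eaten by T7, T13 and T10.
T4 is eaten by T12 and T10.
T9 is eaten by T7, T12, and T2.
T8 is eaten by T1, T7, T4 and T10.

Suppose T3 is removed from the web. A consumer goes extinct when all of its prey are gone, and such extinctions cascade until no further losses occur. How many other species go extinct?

Remove T3.
Every predator of it retains at least one other prey: T4 still has T6, T8; T9 still has T6; T1 still has T11, T6, T8.
No consumer loses all prey, so no secondary extinctions occur.

0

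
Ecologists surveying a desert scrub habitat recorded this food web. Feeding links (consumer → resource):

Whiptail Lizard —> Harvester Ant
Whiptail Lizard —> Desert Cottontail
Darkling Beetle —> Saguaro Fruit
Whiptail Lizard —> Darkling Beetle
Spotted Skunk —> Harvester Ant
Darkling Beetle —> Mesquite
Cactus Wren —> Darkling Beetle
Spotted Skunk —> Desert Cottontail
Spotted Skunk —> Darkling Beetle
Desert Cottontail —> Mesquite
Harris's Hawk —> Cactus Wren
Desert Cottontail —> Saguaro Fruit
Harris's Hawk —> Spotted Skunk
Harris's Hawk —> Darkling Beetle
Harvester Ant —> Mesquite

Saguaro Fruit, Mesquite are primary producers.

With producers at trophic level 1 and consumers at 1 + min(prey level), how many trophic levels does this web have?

Producers (level 1): Saguaro Fruit, Mesquite.
Following each consumer down to its lowest-level prey: Saguaro Fruit → Darkling Beetle → Harris's Hawk (levels 1 through 3).
All prey of Harris's Hawk (Darkling Beetle 2, Spotted Skunk 3, Cactus Wren 3) are at level 2 or above, so Harris's Hawk is at level 1 + 2 = 3.
Every consumer has at least one prey at level 2 or below, so none exceeds level 3.

3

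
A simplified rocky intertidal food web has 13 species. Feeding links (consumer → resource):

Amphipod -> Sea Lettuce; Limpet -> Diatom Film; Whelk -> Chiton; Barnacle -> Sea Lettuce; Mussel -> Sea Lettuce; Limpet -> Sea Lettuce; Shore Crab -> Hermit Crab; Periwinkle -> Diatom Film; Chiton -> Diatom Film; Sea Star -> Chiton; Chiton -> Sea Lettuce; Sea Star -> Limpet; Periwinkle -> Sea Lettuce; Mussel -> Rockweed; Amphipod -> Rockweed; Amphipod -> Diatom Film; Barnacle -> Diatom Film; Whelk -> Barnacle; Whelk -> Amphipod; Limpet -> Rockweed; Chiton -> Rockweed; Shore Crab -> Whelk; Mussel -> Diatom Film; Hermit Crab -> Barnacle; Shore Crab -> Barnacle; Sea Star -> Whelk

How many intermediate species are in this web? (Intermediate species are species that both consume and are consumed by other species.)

6

Intermediate species (has both prey and predators): Barnacle, Chiton, Amphipod, Limpet, Whelk, Hermit Crab.
Count: 6.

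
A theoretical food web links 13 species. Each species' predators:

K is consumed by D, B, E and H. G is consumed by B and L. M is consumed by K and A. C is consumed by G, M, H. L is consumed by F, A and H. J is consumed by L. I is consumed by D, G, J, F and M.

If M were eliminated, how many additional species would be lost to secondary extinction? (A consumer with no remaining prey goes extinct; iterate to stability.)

2

Remove M.
Round 1: K (all prey gone) → extinct.
Round 2: E (all prey gone) → extinct.
No further losses. Total secondary extinctions: 2.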